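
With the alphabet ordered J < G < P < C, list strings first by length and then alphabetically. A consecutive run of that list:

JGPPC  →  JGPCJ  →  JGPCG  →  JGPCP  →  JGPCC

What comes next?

JGCJJ

Find the rightmost character of JGPCC below C, bump it to the next letter, and reset everything to its right to J.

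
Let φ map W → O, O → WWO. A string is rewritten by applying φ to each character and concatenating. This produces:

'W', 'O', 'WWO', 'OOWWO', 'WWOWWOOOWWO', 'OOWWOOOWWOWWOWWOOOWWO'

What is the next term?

Replace each of the 21 characters of OOWWOOOWWOWWOWWOOOWWO in place — WWO WWO O O WWO WWO WWO O O WWO O O WWO O O WWO WWO WWO O O WWO — and concatenate.

WWOWWOOOWWOWWOWWOOOWWOOOWWOOOWWOWWOWWOOOWWO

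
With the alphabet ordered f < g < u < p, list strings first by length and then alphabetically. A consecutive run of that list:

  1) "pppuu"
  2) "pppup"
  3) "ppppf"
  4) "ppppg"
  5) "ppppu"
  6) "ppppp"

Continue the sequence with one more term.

After ppppp the length-5 strings are exhausted; the first length-6 string is 6 copies of f.

ffffff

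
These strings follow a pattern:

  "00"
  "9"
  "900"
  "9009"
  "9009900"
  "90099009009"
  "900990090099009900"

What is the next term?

This is a Fibonacci-style word recurrence s(k) = s(k−1)·s(k−2): e.g. 9·00 = 900.
Continuing: 900990090099009900 · 90099009009 gives term 8.

90099009009900990090099009009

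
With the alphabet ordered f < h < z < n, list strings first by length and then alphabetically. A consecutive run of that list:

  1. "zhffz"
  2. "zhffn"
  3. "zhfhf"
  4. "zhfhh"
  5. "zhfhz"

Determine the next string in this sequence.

zhfhn

The successor of zhfhz increments the rightmost position that isn't already n and resets every position after it to f.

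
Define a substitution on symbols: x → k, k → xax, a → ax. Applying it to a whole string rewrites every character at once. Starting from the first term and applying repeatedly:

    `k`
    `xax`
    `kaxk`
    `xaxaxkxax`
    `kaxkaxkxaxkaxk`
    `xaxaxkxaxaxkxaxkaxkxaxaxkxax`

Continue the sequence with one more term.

Rewriting the 28 symbols of xaxaxkxaxaxkxaxkaxkxaxaxkxax one by one yields k ax k ax k xax k ax k ax k xax k ax k xax ax k xax k ax k ax k xax k ax k; concatenated:

kaxkaxkxaxkaxkaxkxaxkaxkxaxaxkxaxkaxkaxkxaxkaxk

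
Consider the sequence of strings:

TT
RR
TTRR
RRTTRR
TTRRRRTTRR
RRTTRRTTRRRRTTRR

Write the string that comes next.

This is a Fibonacci-style word recurrence s(k) = s(k−2)·s(k−1): e.g. TT·RR = TTRR.
So term 7 is TTRRRRTTRR·RRTTRRTTRRRRTTRR.

TTRRRRTTRRRRTTRRTTRRRRTTRR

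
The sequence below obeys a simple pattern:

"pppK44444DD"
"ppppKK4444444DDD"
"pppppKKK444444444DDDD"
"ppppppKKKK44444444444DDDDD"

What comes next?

pppppppKKKKK4444444444444DDDDDD

Term n consists of n+1 p's, followed by n-1 K's, followed by 2n+1 4's, followed by n D's, where the shown terms are n = 2, 3, 4, 5.
At n = 6 the blocks have lengths 7, 5, 13, 6.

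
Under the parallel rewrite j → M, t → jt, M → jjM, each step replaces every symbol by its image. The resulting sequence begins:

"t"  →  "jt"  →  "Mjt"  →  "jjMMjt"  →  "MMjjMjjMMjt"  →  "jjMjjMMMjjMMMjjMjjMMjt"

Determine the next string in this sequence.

MMjjMMMjjMjjMjjMMMjjMjjMjjMMMjjMMMjjMjjMMjt

Applying the rule to each of the 22 symbols of jjMjjMMMjjMMMjjMjjMMjt gives the pieces M M jjM M M jjM jjM jjM M M jjM jjM jjM M M jjM M M jjM jjM M jt, which concatenate to the answer.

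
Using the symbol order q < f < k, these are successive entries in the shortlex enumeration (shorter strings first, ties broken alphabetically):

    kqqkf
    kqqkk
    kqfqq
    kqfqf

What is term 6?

Stepping forward 2 times from kqfqf: kqfqf → kqfqk, then the target.

kqffq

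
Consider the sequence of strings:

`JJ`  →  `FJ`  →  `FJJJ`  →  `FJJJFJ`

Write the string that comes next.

From term 3 onward, concatenate the last term with the second-to-last: FJ·JJ = FJJJ, FJJJ·FJ = FJJJFJ, …
Continuing: FJJJFJ · FJJJ gives term 5.

FJJJFJFJJJ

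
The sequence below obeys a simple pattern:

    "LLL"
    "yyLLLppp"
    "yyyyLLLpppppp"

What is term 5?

yyyyyyyyLLLpppppppppppp

Each term wraps the previous one in yy on the left and ppp on the right.
From yyyyLLLpppppp, 2 further steps: yyyyLLLpppppp → yyyyyyLLLppppppppp → (answer).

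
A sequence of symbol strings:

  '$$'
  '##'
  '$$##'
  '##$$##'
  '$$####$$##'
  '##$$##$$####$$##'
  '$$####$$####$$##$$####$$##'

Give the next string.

##$$##$$####$$##$$####$$####$$##$$####$$##

This is a Fibonacci-style word recurrence s(k) = s(k−2)·s(k−1): e.g. $$·## = $$##.
Continuing: ##$$##$$####$$## · $$####$$####$$##$$####$$## gives term 8.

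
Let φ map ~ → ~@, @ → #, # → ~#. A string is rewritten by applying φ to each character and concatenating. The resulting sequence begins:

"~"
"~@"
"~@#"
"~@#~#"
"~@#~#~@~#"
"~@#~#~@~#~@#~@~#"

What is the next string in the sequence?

Applying the rule to each of the 16 symbols of ~@#~#~@~#~@#~@~# gives the pieces ~@ # ~# ~@ ~# ~@ # ~@ ~# ~@ # ~# ~@ # ~@ ~#, which concatenate to the answer.

~@#~#~@~#~@#~@~#~@#~#~@#~@~#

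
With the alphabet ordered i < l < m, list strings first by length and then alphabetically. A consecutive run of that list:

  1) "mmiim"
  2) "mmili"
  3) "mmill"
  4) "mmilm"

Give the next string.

mmimi

Find the rightmost character of mmilm below m, bump it to the next letter, and reset everything to its right to i.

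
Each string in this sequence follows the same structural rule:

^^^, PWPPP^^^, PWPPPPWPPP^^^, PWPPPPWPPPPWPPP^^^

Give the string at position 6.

PWPPPPWPPPPWPPPPWPPPPWPPP^^^

Each term is the previous one with PWPPP prepended.
From PWPPPPWPPPPWPPP^^^, 2 further steps: PWPPPPWPPPPWPPP^^^ → PWPPPPWPPPPWPPPPWPPP^^^ → (answer).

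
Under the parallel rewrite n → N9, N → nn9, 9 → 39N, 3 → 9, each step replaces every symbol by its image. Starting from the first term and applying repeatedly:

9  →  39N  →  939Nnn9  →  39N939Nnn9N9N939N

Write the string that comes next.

939Nnn939N939Nnn9N9N939Nnn939Nnn939N939Nnn9

Replace each of the 17 characters of 39N939Nnn9N9N939N in place — 9 39N nn9 39N 9 39N nn9 N9 N9 39N nn9 39N nn9 39N 9 39N nn9 — and concatenate.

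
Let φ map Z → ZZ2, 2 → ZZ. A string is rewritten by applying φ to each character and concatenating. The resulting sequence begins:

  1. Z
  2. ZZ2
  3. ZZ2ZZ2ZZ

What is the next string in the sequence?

ZZ2ZZ2ZZZZ2ZZ2ZZZZ2ZZ2

Expanding ZZ2ZZ2ZZ: Z→ZZ2, Z→ZZ2, 2→ZZ, Z→ZZ2, Z→ZZ2, 2→ZZ, Z→ZZ2, Z→ZZ2. Concatenated: ZZ2 ZZ2 ZZ ZZ2 ZZ2 ZZ ZZ2 ZZ2.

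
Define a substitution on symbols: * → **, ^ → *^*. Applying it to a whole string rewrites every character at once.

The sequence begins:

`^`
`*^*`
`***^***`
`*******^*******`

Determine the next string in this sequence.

***************^***************

Replace each of the 15 characters of *******^******* in place — ** ** ** ** ** ** ** *^* ** ** ** ** ** ** ** — and concatenate.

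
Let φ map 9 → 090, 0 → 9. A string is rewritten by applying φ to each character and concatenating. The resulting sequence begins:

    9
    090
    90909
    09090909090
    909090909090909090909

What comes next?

0909090909090909090909090909090909090909090

Applying the rule to each of the 21 symbols of 909090909090909090909 gives the pieces 090 9 090 9 090 9 090 9 090 9 090 9 090 9 090 9 090 9 090 9 090, which concatenate to the answer.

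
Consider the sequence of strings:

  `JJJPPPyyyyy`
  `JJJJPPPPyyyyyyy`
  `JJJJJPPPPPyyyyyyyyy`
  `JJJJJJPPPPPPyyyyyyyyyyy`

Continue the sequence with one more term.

Term n consists of n+1 J's, followed by n+1 P's, followed by 2n+1 y's, where the shown terms are n = 2, 3, 4, 5.
At n = 6 the blocks have lengths 7, 7, 13.

JJJJJJJPPPPPPPyyyyyyyyyyyyy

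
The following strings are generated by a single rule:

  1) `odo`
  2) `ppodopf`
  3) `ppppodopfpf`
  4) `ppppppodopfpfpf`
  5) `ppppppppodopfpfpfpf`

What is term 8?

s(k+1) = pp·s(k)·pf, so each term gains pp as a prefix and pf as a suffix.
From ppppppppodopfpfpfpf, 3 further steps: ppppppppodopfpfpfpf → ppppppppppodopfpfpfpfpf → ppppppppppppodopfpfpfpfpfpf → (answer).

ppppppppppppppodopfpfpfpfpfpfpf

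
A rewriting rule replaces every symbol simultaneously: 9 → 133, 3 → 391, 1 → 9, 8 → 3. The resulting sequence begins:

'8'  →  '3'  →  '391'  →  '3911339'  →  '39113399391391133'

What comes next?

φ(39113399391391133) expands symbol-by-symbol to 391 133 9 9 391 391 133 133 391 133 9 391 133 9 9 391 391; joining the 17 pieces gives the next term.

39113399391391133133391133939113399391391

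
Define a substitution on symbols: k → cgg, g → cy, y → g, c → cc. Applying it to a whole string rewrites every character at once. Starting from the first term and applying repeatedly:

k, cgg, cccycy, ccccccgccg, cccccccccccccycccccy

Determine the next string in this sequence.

φ(cccccccccccccycccccy) expands symbol-by-symbol to cc cc cc cc cc cc cc cc cc cc cc cc cc g cc cc cc cc cc g; joining the 20 pieces gives the next term.

ccccccccccccccccccccccccccgccccccccccg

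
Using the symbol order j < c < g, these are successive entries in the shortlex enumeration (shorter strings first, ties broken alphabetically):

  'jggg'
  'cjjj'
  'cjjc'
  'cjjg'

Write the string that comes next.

cjcj

Treat cjjg as a base-3 numeral over the given alphabet and add one, carrying through any trailing g's.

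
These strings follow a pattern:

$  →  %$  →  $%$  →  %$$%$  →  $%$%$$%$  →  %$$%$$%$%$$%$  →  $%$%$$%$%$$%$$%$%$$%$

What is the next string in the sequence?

%$$%$$%$%$$%$$%$%$$%$%$$%$$%$%$$%$

Each term (from the third on) is the two preceding terms concatenated in order: term 3 = $·%$ = $%$.
The next term joins %$$%$$%$%$$%$ and $%$%$$%$%$$%$$%$%$$%$.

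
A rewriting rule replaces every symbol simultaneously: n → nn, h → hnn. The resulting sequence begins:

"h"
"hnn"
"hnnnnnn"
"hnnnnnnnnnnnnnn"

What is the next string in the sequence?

hnnnnnnnnnnnnnnnnnnnnnnnnnnnnnn

φ(hnnnnnnnnnnnnnn) expands symbol-by-symbol to hnn nn nn nn nn nn nn nn nn nn nn nn nn nn nn; joining the 15 pieces gives the next term.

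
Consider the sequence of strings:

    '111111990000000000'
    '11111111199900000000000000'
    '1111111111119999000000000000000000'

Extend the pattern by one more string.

111111111111111999990000000000000000000000

The n-th term is 3n 1's then n 9's then 4n+2 0's, where the shown terms are n = 2, 3, 4.
For the next term, n = 5, so the run lengths are 15, 5, 22.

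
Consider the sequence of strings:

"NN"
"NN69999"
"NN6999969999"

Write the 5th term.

Each term is the previous one with 69999 appended.
From NN6999969999, 2 further steps: NN6999969999 → NN699996999969999 → (answer).

NN69999699996999969999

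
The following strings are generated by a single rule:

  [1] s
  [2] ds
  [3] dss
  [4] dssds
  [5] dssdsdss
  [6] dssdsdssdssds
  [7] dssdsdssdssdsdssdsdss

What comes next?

Each term (from the third on) is the previous term followed by the one before it: term 3 = ds·s = dss.
Continuing: dssdsdssdssdsdssdsdss · dssdsdssdssds gives term 8.

dssdsdssdssdsdssdsdssdssdsdssdssds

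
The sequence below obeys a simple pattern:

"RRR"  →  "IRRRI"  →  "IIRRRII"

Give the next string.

IIIRRRIII

s(k+1) = I·s(k)·I, so each term gains I as a prefix and I as a suffix.
So the next term is I·IIRRRII·I.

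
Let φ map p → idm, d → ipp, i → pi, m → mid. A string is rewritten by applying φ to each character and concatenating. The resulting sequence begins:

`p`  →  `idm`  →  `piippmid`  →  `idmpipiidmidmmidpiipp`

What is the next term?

piippmididmpiidmpipiippmidpiippmidmidpiippidmpipiidmidm

Applying the rule to each of the 21 symbols of idmpipiidmidmmidpiipp gives the pieces pi ipp mid idm pi idm pi pi ipp mid pi ipp mid mid pi ipp idm pi pi idm idm, which concatenate to the answer.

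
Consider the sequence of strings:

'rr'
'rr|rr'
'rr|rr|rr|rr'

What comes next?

s(k+1) = s(k)·|·s(k) — each term doubles the last with '|' between the halves.
One more doubling of rr|rr|rr|rr gives the answer.

rr|rr|rr|rr|rr|rr|rr|rr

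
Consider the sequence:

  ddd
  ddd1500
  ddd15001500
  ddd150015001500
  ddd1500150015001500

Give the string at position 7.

The strings grow by a fixed suffix 1500 each time.
From ddd1500150015001500, 2 further steps: ddd1500150015001500 → ddd15001500150015001500 → (answer).

ddd150015001500150015001500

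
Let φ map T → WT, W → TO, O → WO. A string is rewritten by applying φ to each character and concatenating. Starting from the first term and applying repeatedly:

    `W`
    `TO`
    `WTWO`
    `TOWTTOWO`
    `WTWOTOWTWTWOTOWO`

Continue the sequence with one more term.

Applying the rule to each of the 16 symbols of WTWOTOWTWTWOTOWO gives the pieces TO WT TO WO WT WO TO WT TO WT TO WO WT WO TO WO, which concatenate to the answer.

TOWTTOWOWTWOTOWTTOWTTOWOWTWOTOWO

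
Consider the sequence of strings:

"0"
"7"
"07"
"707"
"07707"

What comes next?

From term 3 onward, concatenate the second-to-last term with the last: 0·7 = 07, 7·07 = 707, …
Continuing: 707 · 07707 gives term 6.

70707707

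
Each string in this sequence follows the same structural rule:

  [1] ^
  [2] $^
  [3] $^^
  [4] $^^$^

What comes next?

$^^$^$^^

From term 3 onward, concatenate the last term with the second-to-last: $^·^ = $^^, $^^·$^ = $^^$^, …
So term 5 is $^^$^·$^^.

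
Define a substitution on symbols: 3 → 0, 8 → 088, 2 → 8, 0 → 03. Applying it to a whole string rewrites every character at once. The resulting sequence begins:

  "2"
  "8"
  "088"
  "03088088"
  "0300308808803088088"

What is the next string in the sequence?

Applying the rule to each of the 19 symbols of 0300308808803088088 gives the pieces 03 0 03 03 0 03 088 088 03 088 088 03 0 03 088 088 03 088 088, which concatenate to the answer.

0300303003088088030880880300308808803088088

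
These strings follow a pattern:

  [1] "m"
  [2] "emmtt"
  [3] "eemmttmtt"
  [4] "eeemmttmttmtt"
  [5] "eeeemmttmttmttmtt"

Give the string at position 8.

eeeeeeemmttmttmttmttmttmttmtt

s(k+1) = e·s(k)·mtt, so each term gains e as a prefix and mtt as a suffix.
From eeeemmttmttmttmtt, 3 further steps: eeeemmttmttmttmtt → eeeeemmttmttmttmttmtt → eeeeeemmttmttmttmttmttmtt → (answer).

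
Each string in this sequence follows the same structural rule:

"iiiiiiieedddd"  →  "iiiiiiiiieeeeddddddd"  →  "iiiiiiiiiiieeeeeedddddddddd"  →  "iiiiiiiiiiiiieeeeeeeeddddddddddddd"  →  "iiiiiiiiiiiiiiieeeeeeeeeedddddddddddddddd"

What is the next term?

iiiiiiiiiiiiiiiiieeeeeeeeeeeeddddddddddddddddddd

Each string has the form i^{2n+3} e^{2n-2} d^{3n-2}, where the shown terms are n = 2, 3, 4, 5, 6.
At n = 7 the blocks have lengths 17, 12, 19.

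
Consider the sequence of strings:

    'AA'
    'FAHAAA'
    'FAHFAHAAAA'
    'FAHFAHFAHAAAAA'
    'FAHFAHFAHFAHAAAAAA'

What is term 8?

FAHFAHFAHFAHFAHFAHFAHAAAAAAAAA

s(k+1) = FAH·s(k)·A, so each term gains FAH as a prefix and A as a suffix.
From FAHFAHFAHFAHAAAAAA, 3 further steps: FAHFAHFAHFAHAAAAAA → FAHFAHFAHFAHFAHAAAAAAA → FAHFAHFAHFAHFAHFAHAAAAAAAA → (answer).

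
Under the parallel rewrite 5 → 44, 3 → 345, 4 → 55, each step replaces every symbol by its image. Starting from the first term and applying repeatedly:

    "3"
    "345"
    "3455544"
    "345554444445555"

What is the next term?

3455544444455555555555544444444

Replace each of the 15 characters of 345554444445555 in place — 345 55 44 44 44 55 55 55 55 55 55 44 44 44 44 — and concatenate.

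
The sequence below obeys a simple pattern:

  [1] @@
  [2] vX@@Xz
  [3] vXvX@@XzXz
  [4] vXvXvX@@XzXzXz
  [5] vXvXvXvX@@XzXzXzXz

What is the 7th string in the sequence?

Each term wraps the previous one in vX on the left and Xz on the right.
From vXvXvXvX@@XzXzXzXz, 2 further steps: vXvXvXvX@@XzXzXzXz → vXvXvXvXvX@@XzXzXzXzXz → (answer).

vXvXvXvXvXvX@@XzXzXzXzXzXz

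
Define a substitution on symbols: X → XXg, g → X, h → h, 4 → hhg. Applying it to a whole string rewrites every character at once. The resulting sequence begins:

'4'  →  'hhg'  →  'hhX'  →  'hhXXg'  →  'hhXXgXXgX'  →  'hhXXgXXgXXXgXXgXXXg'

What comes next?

Rewriting the 19 symbols of hhXXgXXgXXXgXXgXXXg one by one yields h h XXg XXg X XXg XXg X XXg XXg XXg X XXg XXg X XXg XXg XXg X; concatenated:

hhXXgXXgXXXgXXgXXXgXXgXXgXXXgXXgXXXgXXgXXgX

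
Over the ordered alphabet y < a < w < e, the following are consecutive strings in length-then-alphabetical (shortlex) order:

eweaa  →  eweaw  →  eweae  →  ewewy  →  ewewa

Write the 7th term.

ewewe

Stepping forward 2 times from ewewa: ewewa → eweww, then the target.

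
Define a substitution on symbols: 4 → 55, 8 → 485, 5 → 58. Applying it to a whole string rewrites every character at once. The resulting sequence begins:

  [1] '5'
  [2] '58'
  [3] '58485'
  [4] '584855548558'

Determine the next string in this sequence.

Expanding 584855548558: 5→58, 8→485, 4→55, 8→485, 5→58, 5→58, 5→58, 4→55, 8→485, 5→58, 5→58, 8→485. Concatenated: 58 485 55 485 58 58 58 55 485 58 58 485.

5848555485585858554855858485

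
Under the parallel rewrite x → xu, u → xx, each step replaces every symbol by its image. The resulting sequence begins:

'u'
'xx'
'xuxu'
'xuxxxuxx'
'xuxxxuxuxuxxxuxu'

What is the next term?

xuxxxuxuxuxxxuxxxuxxxuxuxuxxxuxx

Replace each of the 16 characters of xuxxxuxuxuxxxuxu in place — xu xx xu xu xu xx xu xx xu xx xu xu xu xx xu xx — and concatenate.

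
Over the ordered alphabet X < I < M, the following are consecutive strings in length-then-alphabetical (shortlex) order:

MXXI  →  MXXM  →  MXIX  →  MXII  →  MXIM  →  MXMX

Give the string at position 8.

MXMM

Continuing the enumeration 2 steps past MXMX: MXMX → MXMI → (answer).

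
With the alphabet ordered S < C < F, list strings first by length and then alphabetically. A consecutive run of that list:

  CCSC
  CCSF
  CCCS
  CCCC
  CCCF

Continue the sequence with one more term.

Treat CCCF as a base-3 numeral over the given alphabet and add one, carrying through any trailing F's.

CCFS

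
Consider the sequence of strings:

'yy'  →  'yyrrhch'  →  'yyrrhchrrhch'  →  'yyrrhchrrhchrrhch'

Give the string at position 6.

yyrrhchrrhchrrhchrrhchrrhch

Each term is the previous one with rrhch appended.
From yyrrhchrrhchrrhch, 2 further steps: yyrrhchrrhchrrhch → yyrrhchrrhchrrhchrrhch → (answer).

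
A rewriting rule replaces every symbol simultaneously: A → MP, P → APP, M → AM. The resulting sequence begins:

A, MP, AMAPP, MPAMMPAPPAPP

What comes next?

Apply φ to MPAMMPAPPAPP symbol by symbol: M→AM, P→APP, A→MP, M→AM, M→AM, P→APP, A→MP, P→APP, P→APP, A→MP, P→APP, P→APP; joined: AM APP MP AM AM APP MP APP APP MP APP APP.

AMAPPMPAMAMAPPMPAPPAPPMPAPPAPP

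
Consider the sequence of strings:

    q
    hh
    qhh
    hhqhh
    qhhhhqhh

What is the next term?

hhqhhqhhhhqhh

From term 3 onward, concatenate the second-to-last term with the last: q·hh = qhh, hh·qhh = hhqhh, …
So term 6 is hhqhh·qhhhhqhh.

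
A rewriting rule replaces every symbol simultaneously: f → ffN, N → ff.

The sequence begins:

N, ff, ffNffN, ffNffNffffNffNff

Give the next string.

ffNffNffffNffNffffNffNffNffNffffNffNffffNffN

φ(ffNffNffffNffNff) expands symbol-by-symbol to ffN ffN ff ffN ffN ff ffN ffN ffN ffN ff ffN ffN ff ffN ffN; joining the 16 pieces gives the next term.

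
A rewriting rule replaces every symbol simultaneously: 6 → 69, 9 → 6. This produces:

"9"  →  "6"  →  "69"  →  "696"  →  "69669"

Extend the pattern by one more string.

69669696

Apply φ to 69669 symbol by symbol: 6→69, 9→6, 6→69, 6→69, 9→6; joined: 69 6 69 69 6.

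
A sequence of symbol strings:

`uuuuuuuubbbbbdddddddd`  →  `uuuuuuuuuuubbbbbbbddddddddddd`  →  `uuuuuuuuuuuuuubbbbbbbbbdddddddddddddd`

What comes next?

uuuuuuuuuuuuuuuuubbbbbbbbbbbddddddddddddddddd

Reading off run lengths: u runs 8, 11, 14; b runs 5, 7, 9; d runs 8, 11, 14 — each is linear in n, where the shown terms are n = 2, 3, 4.
Setting n = 5 gives 17, 11, 17 characters in each block.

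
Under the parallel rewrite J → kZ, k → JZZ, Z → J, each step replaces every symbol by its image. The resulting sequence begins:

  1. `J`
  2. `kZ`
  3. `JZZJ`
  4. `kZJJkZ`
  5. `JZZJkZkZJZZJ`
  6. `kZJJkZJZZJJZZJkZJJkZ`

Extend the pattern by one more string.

JZZJkZkZJZZJkZJJkZkZJJkZJZZJkZkZJZZJ

φ(kZJJkZJZZJJZZJkZJJkZ) expands symbol-by-symbol to JZZ J kZ kZ JZZ J kZ J J kZ kZ J J kZ JZZ J kZ kZ JZZ J; joining the 20 pieces gives the next term.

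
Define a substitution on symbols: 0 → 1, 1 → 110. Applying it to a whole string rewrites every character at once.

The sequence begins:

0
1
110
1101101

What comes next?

Apply φ to 1101101 symbol by symbol: 1→110, 1→110, 0→1, 1→110, 1→110, 0→1, 1→110; joined: 110 110 1 110 110 1 110.

11011011101101110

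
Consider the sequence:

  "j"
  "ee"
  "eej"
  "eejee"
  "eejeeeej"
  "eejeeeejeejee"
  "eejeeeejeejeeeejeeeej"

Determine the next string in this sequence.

eejeeeejeejeeeejeeeejeejeeeejeejee

From term 3 onward, concatenate the last term with the second-to-last: ee·j = eej, eej·ee = eejee, …
So term 8 is eejeeeejeejeeeejeeeej·eejeeeejeejee.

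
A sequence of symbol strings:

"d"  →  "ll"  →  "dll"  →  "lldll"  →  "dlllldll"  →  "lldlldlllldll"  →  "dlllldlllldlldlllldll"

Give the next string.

lldlldlllldlldlllldlllldlldlllldll

From term 3 onward, concatenate the second-to-last term with the last: d·ll = dll, ll·dll = lldll, …
The next term joins lldlldlllldll and dlllldlllldlldlllldll.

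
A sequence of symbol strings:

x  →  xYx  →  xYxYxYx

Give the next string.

xYxYxYxYxYxYxYx

Each string is two copies of the previous one joined by 'Y'.
One more doubling of xYxYxYx gives the answer.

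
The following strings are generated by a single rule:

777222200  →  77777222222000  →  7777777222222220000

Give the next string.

Reading off run lengths: 7 runs 3, 5, 7; 2 runs 4, 6, 8; 0 runs 2, 3, 4 — each is linear in n, where the shown terms are n = 2, 3, 4.
For the next term, n = 5, so the run lengths are 9, 10, 5.

777777777222222222200000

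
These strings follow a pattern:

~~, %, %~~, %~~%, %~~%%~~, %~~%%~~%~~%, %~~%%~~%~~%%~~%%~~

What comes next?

This is a Fibonacci-style word recurrence s(k) = s(k−1)·s(k−2): e.g. %·~~ = %~~.
The next term joins %~~%%~~%~~%%~~%%~~ and %~~%%~~%~~%.

%~~%%~~%~~%%~~%%~~%~~%%~~%~~%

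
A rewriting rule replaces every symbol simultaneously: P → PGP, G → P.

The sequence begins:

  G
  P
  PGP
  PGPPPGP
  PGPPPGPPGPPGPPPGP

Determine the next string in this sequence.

Applying the rule to each of the 17 symbols of PGPPPGPPGPPGPPPGP gives the pieces PGP P PGP PGP PGP P PGP PGP P PGP PGP P PGP PGP PGP P PGP, which concatenate to the answer.

PGPPPGPPGPPGPPPGPPGPPPGPPGPPPGPPGPPGPPPGP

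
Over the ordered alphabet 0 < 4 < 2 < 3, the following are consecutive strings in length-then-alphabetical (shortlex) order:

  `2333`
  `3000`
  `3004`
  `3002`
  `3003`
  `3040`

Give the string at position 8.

Advancing 2 positions from 3040 through 3040 → 3044 reaches term 8.

3042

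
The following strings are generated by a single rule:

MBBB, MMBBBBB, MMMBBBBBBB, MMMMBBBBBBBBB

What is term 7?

The n-th term is n M's then 2n+1 B's (n = 1, 2, …).
At n = 7 the blocks have lengths 7, 15.

MMMMMMMBBBBBBBBBBBBBBB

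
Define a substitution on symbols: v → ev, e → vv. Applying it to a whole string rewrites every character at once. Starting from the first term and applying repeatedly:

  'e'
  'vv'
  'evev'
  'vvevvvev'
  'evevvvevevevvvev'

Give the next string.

Rewriting the 16 symbols of evevvvevevevvvev one by one yields vv ev vv ev ev ev vv ev vv ev vv ev ev ev vv ev; concatenated:

vvevvvevevevvvevvvevvvevevevvvev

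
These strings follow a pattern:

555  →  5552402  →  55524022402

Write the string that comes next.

The strings grow by a fixed suffix 2402 each time.
Applying this once more to 55524022402:

555240224022402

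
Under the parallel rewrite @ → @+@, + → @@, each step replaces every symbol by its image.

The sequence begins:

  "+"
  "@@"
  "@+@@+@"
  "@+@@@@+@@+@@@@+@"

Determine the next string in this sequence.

Rewriting the 16 symbols of @+@@@@+@@+@@@@+@ one by one yields @+@ @@ @+@ @+@ @+@ @+@ @@ @+@ @+@ @@ @+@ @+@ @+@ @+@ @@ @+@; concatenated:

@+@@@@+@@+@@+@@+@@@@+@@+@@@@+@@+@@+@@+@@@@+@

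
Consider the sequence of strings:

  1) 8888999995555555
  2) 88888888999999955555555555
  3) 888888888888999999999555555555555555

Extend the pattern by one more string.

Each string has the form 8^{4n} 9^{2n+3} 5^{4n+3} (n = 1, 2, …).
Setting n = 4 gives 16, 11, 19 characters in each block.

8888888888888888999999999995555555555555555555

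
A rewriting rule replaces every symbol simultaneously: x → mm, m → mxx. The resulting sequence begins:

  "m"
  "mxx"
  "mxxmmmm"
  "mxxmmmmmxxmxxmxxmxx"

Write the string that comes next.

Rewriting the 19 symbols of mxxmmmmmxxmxxmxxmxx one by one yields mxx mm mm mxx mxx mxx mxx mxx mm mm mxx mm mm mxx mm mm mxx mm mm; concatenated:

mxxmmmmmxxmxxmxxmxxmxxmmmmmxxmmmmmxxmmmmmxxmmmm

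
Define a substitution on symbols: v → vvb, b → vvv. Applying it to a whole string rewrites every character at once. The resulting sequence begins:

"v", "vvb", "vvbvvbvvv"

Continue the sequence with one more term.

Rewriting each symbol of vvbvvbvvv: v→vvb, v→vvb, b→vvv, v→vvb, v→vvb, b→vvv, v→vvb, v→vvb, v→vvb, which concatenates to vvb vvb vvv vvb vvb vvv vvb vvb vvb.

vvbvvbvvvvvbvvbvvvvvbvvbvvb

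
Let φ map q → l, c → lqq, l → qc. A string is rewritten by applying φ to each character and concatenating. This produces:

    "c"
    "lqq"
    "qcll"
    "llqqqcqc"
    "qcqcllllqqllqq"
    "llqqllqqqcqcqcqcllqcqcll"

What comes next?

Applying the rule to each of the 24 symbols of llqqllqqqcqcqcqcllqcqcll gives the pieces qc qc l l qc qc l l l lqq l lqq l lqq l lqq qc qc l lqq l lqq qc qc, which concatenate to the answer.

qcqcllqcqcllllqqllqqllqqllqqqcqcllqqllqqqcqc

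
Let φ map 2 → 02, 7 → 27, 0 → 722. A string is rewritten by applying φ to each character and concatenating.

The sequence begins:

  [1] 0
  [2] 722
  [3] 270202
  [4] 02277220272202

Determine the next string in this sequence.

φ(02277220272202) expands symbol-by-symbol to 722 02 02 27 27 02 02 722 02 27 02 02 722 02; joining the 14 pieces gives the next term.

7220202272702027220227020272202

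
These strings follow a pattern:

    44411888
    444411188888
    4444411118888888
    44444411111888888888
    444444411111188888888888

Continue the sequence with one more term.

The n-th term is n+1 4's then n 1's then 2n-1 8's, where the shown terms are n = 2, 3, 4, 5, 6.
Setting n = 7 gives 8, 7, 13 characters in each block.

4444444411111118888888888888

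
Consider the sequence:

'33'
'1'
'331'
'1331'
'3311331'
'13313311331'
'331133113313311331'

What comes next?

13313311331331133113313311331

Each term (from the third on) is the two preceding terms concatenated in order: term 3 = 33·1 = 331.
Continuing: 13313311331 · 331133113313311331 gives term 8.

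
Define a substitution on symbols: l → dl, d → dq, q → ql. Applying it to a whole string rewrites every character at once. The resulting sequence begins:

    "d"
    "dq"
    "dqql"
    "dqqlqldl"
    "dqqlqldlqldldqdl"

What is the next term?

φ(dqqlqldlqldldqdl) expands symbol-by-symbol to dq ql ql dl ql dl dq dl ql dl dq dl dq ql dq dl; joining the 16 pieces gives the next term.

dqqlqldlqldldqdlqldldqdldqqldqdl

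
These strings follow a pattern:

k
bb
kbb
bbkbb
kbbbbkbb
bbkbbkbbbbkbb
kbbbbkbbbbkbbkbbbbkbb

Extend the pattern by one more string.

This is a Fibonacci-style word recurrence s(k) = s(k−2)·s(k−1): e.g. k·bb = kbb.
The next term joins bbkbbkbbbbkbb and kbbbbkbbbbkbbkbbbbkbb.

bbkbbkbbbbkbbkbbbbkbbbbkbbkbbbbkbb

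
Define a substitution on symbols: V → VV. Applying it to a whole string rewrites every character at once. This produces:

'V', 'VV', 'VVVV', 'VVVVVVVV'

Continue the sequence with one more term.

Rewriting each symbol of VVVVVVVV: V→VV, V→VV, V→VV, V→VV, V→VV, V→VV, V→VV, V→VV, which concatenates to VV VV VV VV VV VV VV VV.

VVVVVVVVVVVVVVVV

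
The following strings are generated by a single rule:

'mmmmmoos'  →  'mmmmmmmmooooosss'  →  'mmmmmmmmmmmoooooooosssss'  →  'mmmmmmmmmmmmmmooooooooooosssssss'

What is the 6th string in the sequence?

Term n consists of 3n+2 m's, followed by 3n-1 o's, followed by 2n-1 s's (n = 1, 2, …).
At n = 6 the blocks have lengths 20, 17, 11.

mmmmmmmmmmmmmmmmmmmmooooooooooooooooosssssssssss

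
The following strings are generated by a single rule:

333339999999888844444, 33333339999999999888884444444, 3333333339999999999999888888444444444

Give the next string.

Reading off run lengths: 3 runs 5, 7, 9; 9 runs 7, 10, 13; 8 runs 4, 5, 6; 4 runs 5, 7, 9 — each is linear in n, where the shown terms are n = 2, 3, 4.
Setting n = 5 gives 11, 16, 7, 11 characters in each block.

333333333339999999999999999888888844444444444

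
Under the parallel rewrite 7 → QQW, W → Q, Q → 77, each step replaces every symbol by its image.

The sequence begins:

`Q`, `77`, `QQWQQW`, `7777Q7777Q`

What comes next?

QQWQQWQQWQQW77QQWQQWQQWQQW77

Expanding 7777Q7777Q: 7→QQW, 7→QQW, 7→QQW, 7→QQW, Q→77, 7→QQW, 7→QQW, 7→QQW, 7→QQW, Q→77. Concatenated: QQW QQW QQW QQW 77 QQW QQW QQW QQW 77.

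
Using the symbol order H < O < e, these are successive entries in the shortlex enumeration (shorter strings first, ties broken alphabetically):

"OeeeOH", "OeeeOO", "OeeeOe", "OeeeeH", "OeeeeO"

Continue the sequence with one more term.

The successor of OeeeeO increments the rightmost position that isn't already e and resets every position after it to H.

Oeeeee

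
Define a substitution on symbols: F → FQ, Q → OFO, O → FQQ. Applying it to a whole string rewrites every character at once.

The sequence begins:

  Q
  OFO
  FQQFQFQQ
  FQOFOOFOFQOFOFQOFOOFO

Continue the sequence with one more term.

Replace each of the 21 characters of FQOFOOFOFQOFOFQOFOOFO in place — FQ OFO FQQ FQ FQQ FQQ FQ FQQ FQ OFO FQQ FQ FQQ FQ OFO FQQ FQ FQQ FQQ FQ FQQ — and concatenate.

FQOFOFQQFQFQQFQQFQFQQFQOFOFQQFQFQQFQOFOFQQFQFQQFQQFQFQQ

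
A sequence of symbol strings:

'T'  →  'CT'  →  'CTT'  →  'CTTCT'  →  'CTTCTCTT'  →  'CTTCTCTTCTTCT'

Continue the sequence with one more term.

CTTCTCTTCTTCTCTTCTCTT

Each term (from the third on) is the previous term followed by the one before it: term 3 = CT·T = CTT.
The next term joins CTTCTCTTCTTCT and CTTCTCTT.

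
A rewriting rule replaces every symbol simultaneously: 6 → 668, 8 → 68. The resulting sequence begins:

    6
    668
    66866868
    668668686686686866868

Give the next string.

φ(668668686686686866868) expands symbol-by-symbol to 668 668 68 668 668 68 668 68 668 668 68 668 668 68 668 68 668 668 68 668 68; joining the 21 pieces gives the next term.

6686686866866868668686686686866866868668686686686866868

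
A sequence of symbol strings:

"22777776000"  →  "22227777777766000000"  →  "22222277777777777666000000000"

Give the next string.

The n-th term is 2n 2's then 3n+2 7's then n 6's then 3n 0's (n = 1, 2, …).
Setting n = 4 gives 8, 14, 4, 12 characters in each block.

22222222777777777777776666000000000000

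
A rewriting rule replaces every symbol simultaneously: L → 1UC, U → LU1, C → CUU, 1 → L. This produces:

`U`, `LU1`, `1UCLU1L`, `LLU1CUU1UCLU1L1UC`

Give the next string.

Rewriting the 17 symbols of LLU1CUU1UCLU1L1UC one by one yields 1UC 1UC LU1 L CUU LU1 LU1 L LU1 CUU 1UC LU1 L 1UC L LU1 CUU; concatenated:

1UC1UCLU1LCUULU1LU1LLU1CUU1UCLU1L1UCLLU1CUU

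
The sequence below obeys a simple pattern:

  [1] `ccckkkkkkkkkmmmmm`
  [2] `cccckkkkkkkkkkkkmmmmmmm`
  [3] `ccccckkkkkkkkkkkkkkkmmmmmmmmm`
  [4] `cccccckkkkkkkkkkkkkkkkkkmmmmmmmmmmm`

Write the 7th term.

ccccccccckkkkkkkkkkkkkkkkkkkkkkkkkkkmmmmmmmmmmmmmmmmm

Each string has the form c^{n} k^{3n} m^{2n-1}, where the shown terms are n = 3, 4, 5, 6.
At n = 9 the blocks have lengths 9, 27, 17.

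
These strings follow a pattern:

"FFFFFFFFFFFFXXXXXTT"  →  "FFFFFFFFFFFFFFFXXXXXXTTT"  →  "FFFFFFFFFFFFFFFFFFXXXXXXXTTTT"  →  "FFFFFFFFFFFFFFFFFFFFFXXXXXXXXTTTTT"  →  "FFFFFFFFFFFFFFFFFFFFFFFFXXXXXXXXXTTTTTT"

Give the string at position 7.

Reading off run lengths: F runs 12, 15, 18, 21, 24; X runs 5, 6, 7, 8, 9; T runs 2, 3, 4, 5, 6 — each is linear in n, where the shown terms are n = 3, 4, 5, 6, 7.
At n = 9 the blocks have lengths 30, 11, 8.

FFFFFFFFFFFFFFFFFFFFFFFFFFFFFFXXXXXXXXXXXTTTTTTTT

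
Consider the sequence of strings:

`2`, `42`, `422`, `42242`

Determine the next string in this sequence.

This is a Fibonacci-style word recurrence s(k) = s(k−1)·s(k−2): e.g. 42·2 = 422.
The next term joins 42242 and 422.

42242422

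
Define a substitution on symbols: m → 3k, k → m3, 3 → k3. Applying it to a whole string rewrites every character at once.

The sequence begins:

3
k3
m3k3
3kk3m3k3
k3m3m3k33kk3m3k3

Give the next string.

m3k33kk33kk3m3k3k3m3m3k33kk3m3k3

Replace each of the 16 characters of k3m3m3k33kk3m3k3 in place — m3 k3 3k k3 3k k3 m3 k3 k3 m3 m3 k3 3k k3 m3 k3 — and concatenate.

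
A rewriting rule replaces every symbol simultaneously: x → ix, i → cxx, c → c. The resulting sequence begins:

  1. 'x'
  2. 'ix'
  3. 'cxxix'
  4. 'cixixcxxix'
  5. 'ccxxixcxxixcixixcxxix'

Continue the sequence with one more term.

ccixixcxxixcixixcxxixccxxixcxxixcixixcxxix

Replace each of the 21 characters of ccxxixcxxixcixixcxxix in place — c c ix ix cxx ix c ix ix cxx ix c cxx ix cxx ix c ix ix cxx ix — and concatenate.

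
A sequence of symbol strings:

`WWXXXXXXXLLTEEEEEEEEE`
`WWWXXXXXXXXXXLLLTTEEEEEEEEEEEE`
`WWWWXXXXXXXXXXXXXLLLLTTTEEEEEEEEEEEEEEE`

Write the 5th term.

WWWWWWXXXXXXXXXXXXXXXXXXXLLLLLLTTTTTEEEEEEEEEEEEEEEEEEEEE

Reading off run lengths: W runs 2, 3, 4; X runs 7, 10, 13; L runs 2, 3, 4; T runs 1, 2, 3; E runs 9, 12, 15 — each is linear in n, where the shown terms are n = 2, 3, 4.
Setting n = 6 gives 6, 19, 6, 5, 21 characters in each block.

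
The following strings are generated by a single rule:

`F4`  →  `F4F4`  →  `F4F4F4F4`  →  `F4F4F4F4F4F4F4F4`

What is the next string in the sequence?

s(k+1) = s(k)·s(k) — each term doubles the last.
Doubling F4F4F4F4F4F4F4F4:

F4F4F4F4F4F4F4F4F4F4F4F4F4F4F4F4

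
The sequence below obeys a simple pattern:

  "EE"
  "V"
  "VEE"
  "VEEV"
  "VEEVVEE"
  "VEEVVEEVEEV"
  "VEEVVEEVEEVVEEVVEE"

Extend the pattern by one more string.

From term 3 onward, concatenate the last term with the second-to-last: V·EE = VEE, VEE·V = VEEV, …
So term 8 is VEEVVEEVEEVVEEVVEE·VEEVVEEVEEV.

VEEVVEEVEEVVEEVVEEVEEVVEEVEEV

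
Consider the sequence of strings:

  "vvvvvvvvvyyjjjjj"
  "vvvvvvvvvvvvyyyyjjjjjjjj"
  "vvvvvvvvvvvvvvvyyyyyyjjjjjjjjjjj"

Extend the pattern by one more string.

Each string has the form v^{3n+3} y^{2n-2} j^{3n-1}, where the shown terms are n = 2, 3, 4.
At n = 5 the blocks have lengths 18, 8, 14.

vvvvvvvvvvvvvvvvvvyyyyyyyyjjjjjjjjjjjjjj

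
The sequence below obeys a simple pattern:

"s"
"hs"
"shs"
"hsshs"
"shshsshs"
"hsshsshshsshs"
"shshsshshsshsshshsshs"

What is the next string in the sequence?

hsshsshshsshsshshsshshsshsshshsshs

From term 3 onward, concatenate the second-to-last term with the last: s·hs = shs, hs·shs = hsshs, …
The next term joins hsshsshshsshs and shshsshshsshsshshsshs.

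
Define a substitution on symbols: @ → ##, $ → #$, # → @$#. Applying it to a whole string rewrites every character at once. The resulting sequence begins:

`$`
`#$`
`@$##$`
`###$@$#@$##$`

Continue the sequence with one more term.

Rewriting each symbol of ###$@$#@$##$: #→@$#, #→@$#, #→@$#, $→#$, @→##, $→#$, #→@$#, @→##, $→#$, #→@$#, #→@$#, $→#$, which concatenates to @$# @$# @$# #$ ## #$ @$# ## #$ @$# @$# #$.

@$#@$#@$##$###$@$####$@$#@$##$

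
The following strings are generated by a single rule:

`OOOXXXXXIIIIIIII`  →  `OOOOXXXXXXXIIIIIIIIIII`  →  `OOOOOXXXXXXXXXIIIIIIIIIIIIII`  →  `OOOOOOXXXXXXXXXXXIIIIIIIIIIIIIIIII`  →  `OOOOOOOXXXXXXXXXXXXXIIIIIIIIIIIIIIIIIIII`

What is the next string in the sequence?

OOOOOOOOXXXXXXXXXXXXXXXIIIIIIIIIIIIIIIIIIIIIII

Term n consists of n O's, followed by 2n-1 X's, followed by 3n-1 I's, where the shown terms are n = 3, 4, 5, 6, 7.
At n = 8 the blocks have lengths 8, 15, 23.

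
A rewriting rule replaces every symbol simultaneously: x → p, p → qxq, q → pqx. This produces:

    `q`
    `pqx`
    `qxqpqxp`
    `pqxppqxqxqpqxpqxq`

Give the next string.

qxqpqxpqxqqxqpqxppqxppqxqxqpqxpqxqpqxppqx

φ(pqxppqxqxqpqxpqxq) expands symbol-by-symbol to qxq pqx p qxq qxq pqx p pqx p pqx qxq pqx p qxq pqx p pqx; joining the 17 pieces gives the next term.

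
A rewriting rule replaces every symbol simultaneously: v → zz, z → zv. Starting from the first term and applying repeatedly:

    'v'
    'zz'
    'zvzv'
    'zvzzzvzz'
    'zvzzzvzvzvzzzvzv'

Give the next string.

φ(zvzzzvzvzvzzzvzv) expands symbol-by-symbol to zv zz zv zv zv zz zv zz zv zz zv zv zv zz zv zz; joining the 16 pieces gives the next term.

zvzzzvzvzvzzzvzzzvzzzvzvzvzzzvzz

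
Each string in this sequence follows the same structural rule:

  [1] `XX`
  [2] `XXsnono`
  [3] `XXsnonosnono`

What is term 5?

XXsnonosnonosnonosnono

Each term is the previous one with snono appended.
From XXsnonosnono, 2 further steps: XXsnonosnono → XXsnonosnonosnono → (answer).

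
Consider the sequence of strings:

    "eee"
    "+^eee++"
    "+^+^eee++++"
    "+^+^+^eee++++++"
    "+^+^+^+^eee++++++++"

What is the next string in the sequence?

+^+^+^+^+^eee++++++++++

Each term wraps the previous one in +^ on the left and ++ on the right.
So the next term is +^·+^+^+^+^eee++++++++·++.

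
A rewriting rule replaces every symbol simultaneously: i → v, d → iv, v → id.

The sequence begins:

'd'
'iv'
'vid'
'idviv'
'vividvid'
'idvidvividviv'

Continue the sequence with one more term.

Replace each of the 13 characters of idvidvividviv in place — v iv id v iv id v id v iv id v id — and concatenate.

vividvividvidvividvid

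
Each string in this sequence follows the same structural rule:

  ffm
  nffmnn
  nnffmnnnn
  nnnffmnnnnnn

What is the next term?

Every step adds n to the front and nn to the end of the previous string.
One more step from nnnffmnnnnnn gives the answer.

nnnnffmnnnnnnnn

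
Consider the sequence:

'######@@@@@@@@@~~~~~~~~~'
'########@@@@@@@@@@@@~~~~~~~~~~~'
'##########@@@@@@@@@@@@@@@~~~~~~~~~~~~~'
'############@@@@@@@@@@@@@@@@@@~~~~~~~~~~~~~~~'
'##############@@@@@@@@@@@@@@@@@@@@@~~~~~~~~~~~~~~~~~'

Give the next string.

Term n consists of 2n #'s, followed by 3n @'s, followed by 2n+3 ~'s, where the shown terms are n = 3, 4, 5, 6, 7.
At n = 8 the blocks have lengths 16, 24, 19.

################@@@@@@@@@@@@@@@@@@@@@@@@~~~~~~~~~~~~~~~~~~~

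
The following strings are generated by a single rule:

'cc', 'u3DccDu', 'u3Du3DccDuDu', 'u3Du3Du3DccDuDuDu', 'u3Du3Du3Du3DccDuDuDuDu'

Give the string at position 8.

Every step adds u3D to the front and Du to the end of the previous string.
From u3Du3Du3Du3DccDuDuDuDu, 3 further steps: u3Du3Du3Du3DccDuDuDuDu → u3Du3Du3Du3Du3DccDuDuDuDuDu → u3Du3Du3Du3Du3Du3DccDuDuDuDuDuDu → (answer).

u3Du3Du3Du3Du3Du3Du3DccDuDuDuDuDuDuDu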